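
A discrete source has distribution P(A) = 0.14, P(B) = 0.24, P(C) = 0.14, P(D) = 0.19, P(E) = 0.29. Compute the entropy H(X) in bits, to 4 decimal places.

H = −Σ pᵢ log₂ pᵢ.
−0.14·log₂(0.14) = 0.3971
−0.24·log₂(0.24) = 0.4941
−0.14·log₂(0.14) = 0.3971
−0.19·log₂(0.19) = 0.4552
−0.29·log₂(0.29) = 0.5179
Sum ≈ 2.2615 → 2.2615 bits.

2.2615 bits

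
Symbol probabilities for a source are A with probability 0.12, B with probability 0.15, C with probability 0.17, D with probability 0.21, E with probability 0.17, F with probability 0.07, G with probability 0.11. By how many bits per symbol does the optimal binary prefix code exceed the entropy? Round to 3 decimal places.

Entropy H = −Σ p log₂ p ≈ 2.7385 bits.
Huffman merges: 7/100+11/100→9/50; 3/25+3/20→27/100; 17/100+17/100→17/50; 9/50+21/100→39/100; 27/100+17/50→61/100; 39/100+61/100→1. L = 279/100 ≈ 2.7900.
L − H = 2.7900 − 2.7385 = 0.052 bits.

0.052 bits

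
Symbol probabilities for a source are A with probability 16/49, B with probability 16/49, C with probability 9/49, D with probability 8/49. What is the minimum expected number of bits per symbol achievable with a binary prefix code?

2 bits/symbol

Repeatedly combine the two least-probable nodes; the expected code length is the sum of the merged weights.
merge 8/49 + 9/49 → 17/49
merge 16/49 + 16/49 → 32/49
merge 17/49 + 32/49 → 1
L = 17/49 + 32/49 + 1 = 2 bits/symbol.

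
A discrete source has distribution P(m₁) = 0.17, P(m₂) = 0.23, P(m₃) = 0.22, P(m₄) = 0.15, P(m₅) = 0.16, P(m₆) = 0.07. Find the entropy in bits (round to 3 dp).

H = −Σ pᵢ log₂ pᵢ.
−0.17·log₂(0.17) = 0.4346
−0.23·log₂(0.23) = 0.4877
−0.22·log₂(0.22) = 0.4806
−0.15·log₂(0.15) = 0.4105
−0.16·log₂(0.16) = 0.4230
−0.07·log₂(0.07) = 0.2686
Sum ≈ 2.5049 → 2.505 bits.

2.505 bits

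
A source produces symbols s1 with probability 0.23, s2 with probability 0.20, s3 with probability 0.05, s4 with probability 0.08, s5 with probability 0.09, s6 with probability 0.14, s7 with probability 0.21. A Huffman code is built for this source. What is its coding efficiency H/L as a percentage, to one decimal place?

98.2%

Entropy H = −Σ p log₂ p ≈ 2.6422 bits.
Huffman merges: 1/20+2/25→13/100; 9/100+13/100→11/50; 7/50+1/5→17/50; 21/100+11/50→43/100; 23/100+17/50→57/100; 43/100+57/100→1. L = 269/100 ≈ 2.6900.
Efficiency = H/L = 2.6422/2.6900 = 98.2%.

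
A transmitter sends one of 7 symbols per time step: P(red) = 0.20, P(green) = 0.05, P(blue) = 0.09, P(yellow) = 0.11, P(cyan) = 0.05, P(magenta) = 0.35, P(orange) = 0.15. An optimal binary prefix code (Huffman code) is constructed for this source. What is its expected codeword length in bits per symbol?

Repeatedly combine the two least-probable nodes; the expected code length is the sum of the merged weights.
merge 1/20 + 1/20 → 1/10
merge 9/100 + 1/10 → 19/100
merge 11/100 + 3/20 → 13/50
merge 19/100 + 1/5 → 39/100
merge 13/50 + 7/20 → 61/100
merge 39/100 + 61/100 → 1
L = 1/10 + 19/100 + 13/50 + 39/100 + 61/100 + 1 = 51/20 = 2.55 bits/symbol.

2.55 bits/symbol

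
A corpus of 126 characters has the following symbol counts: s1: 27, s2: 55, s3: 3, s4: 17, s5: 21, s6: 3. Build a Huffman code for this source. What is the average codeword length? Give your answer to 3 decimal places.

2.143 bits/symbol

Probabilities are the counts divided by 126.
Repeatedly combine the two least-probable nodes; the expected code length is the sum of the merged weights.
merge 1/42 + 1/42 → 1/21
merge 1/21 + 17/126 → 23/126
merge 1/6 + 23/126 → 22/63
merge 3/14 + 22/63 → 71/126
merge 55/126 + 71/126 → 1
L = 1/21 + 23/126 + 22/63 + 71/126 + 1 = 15/7 ≈ 2.143 bits/symbol.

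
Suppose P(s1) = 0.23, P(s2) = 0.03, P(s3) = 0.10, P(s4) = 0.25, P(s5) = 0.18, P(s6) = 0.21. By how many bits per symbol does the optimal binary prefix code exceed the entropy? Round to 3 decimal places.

0.050 bits

Entropy H = −Σ p log₂ p ≈ 2.3898 bits.
Huffman merges: 3/100+1/10→13/100; 13/100+9/50→31/100; 21/100+23/100→11/25; 1/4+31/100→14/25; 11/25+14/25→1. L = 61/25 ≈ 2.4400.
L − H = 2.4400 − 2.3898 = 0.050 bits.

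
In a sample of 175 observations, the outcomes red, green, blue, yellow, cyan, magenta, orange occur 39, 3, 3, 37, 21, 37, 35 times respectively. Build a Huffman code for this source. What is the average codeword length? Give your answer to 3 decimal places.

Probabilities are the counts divided by 175.
Repeatedly combine the two least-probable nodes; the expected code length is the sum of the merged weights.
merge 3/175 + 3/175 → 6/175
merge 6/175 + 3/25 → 27/175
merge 27/175 + 1/5 → 62/175
merge 37/175 + 37/175 → 74/175
merge 39/175 + 62/175 → 101/175
merge 74/175 + 101/175 → 1
L = 6/175 + 27/175 + 62/175 + 74/175 + 101/175 + 1 = 89/35 ≈ 2.543 bits/symbol.

2.543 bits/symbol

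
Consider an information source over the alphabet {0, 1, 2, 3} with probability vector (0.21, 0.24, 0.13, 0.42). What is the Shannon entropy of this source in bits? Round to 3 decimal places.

H = −Σ pᵢ log₂ pᵢ.
−0.21·log₂(0.21) = 0.4728
−0.24·log₂(0.24) = 0.4941
−0.13·log₂(0.13) = 0.3826
−0.42·log₂(0.42) = 0.5256
Sum ≈ 1.8752 → 1.875 bits.

1.875 bits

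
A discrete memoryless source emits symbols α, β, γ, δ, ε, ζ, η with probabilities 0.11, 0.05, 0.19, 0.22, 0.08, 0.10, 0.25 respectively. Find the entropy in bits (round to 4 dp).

H = −Σ pᵢ log₂ pᵢ.
−0.11·log₂(0.11) = 0.3503
−0.05·log₂(0.05) = 0.2161
−0.19·log₂(0.19) = 0.4552
−0.22·log₂(0.22) = 0.4806
−0.08·log₂(0.08) = 0.2915
−0.10·log₂(0.10) = 0.3322
−0.25·log₂(0.25) = 0.5000
Sum ≈ 2.6259 → 2.6259 bits.

2.6259 bits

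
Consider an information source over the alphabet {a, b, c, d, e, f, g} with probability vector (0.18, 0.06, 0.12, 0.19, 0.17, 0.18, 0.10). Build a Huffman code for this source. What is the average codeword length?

2.79 bits/symbol

Repeatedly combine the two least-probable nodes; the expected code length is the sum of the merged weights.
merge 3/50 + 1/10 → 4/25
merge 3/25 + 4/25 → 7/25
merge 17/100 + 9/50 → 7/20
merge 9/50 + 19/100 → 37/100
merge 7/25 + 7/20 → 63/100
merge 37/100 + 63/100 → 1
L = 4/25 + 7/25 + 7/20 + 37/100 + 63/100 + 1 = 279/100 = 2.79 bits/symbol.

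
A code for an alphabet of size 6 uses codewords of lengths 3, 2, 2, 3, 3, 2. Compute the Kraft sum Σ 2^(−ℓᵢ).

1.125

With common denominator 2^3 = 8: Σ 2^(−ℓᵢ) = 1/8 + 2/8 + 2/8 + 1/8 + 1/8 + 2/8 = 9/8 = 1.125.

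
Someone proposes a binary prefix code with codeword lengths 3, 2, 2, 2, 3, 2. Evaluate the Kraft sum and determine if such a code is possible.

With common denominator 2^3 = 8: Σ 2^(−ℓᵢ) = 1/8 + 2/8 + 2/8 + 2/8 + 1/8 + 2/8 = 10/8 = 1.25.
Kraft's inequality requires Σ ≤ 1; here Σ = 1.25 > 1, so no such prefix code exists.

1.25; no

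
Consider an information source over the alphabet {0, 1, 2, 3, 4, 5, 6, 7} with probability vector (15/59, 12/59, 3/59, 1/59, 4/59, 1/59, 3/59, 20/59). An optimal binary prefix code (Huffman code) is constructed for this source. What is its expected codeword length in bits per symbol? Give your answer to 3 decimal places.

Repeatedly combine the two least-probable nodes; the expected code length is the sum of the merged weights.
merge 1/59 + 1/59 → 2/59
merge 2/59 + 3/59 → 5/59
merge 3/59 + 4/59 → 7/59
merge 5/59 + 7/59 → 12/59
merge 12/59 + 12/59 → 24/59
merge 15/59 + 20/59 → 35/59
merge 24/59 + 35/59 → 1
L = 2/59 + 5/59 + 7/59 + 12/59 + 24/59 + 35/59 + 1 = 144/59 ≈ 2.441 bits/symbol.

2.441 bits/symbol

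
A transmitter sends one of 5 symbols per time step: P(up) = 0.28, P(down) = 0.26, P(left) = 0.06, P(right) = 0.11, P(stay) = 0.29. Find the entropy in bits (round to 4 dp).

H = −Σ pᵢ log₂ pᵢ.
−0.28·log₂(0.28) = 0.5142
−0.26·log₂(0.26) = 0.5053
−0.06·log₂(0.06) = 0.2435
−0.11·log₂(0.11) = 0.3503
−0.29·log₂(0.29) = 0.5179
Sum ≈ 2.1312 → 2.1312 bits.

2.1312 bits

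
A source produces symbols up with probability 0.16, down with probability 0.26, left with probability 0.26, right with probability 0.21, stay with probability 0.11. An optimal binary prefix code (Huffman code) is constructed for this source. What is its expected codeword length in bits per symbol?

Repeatedly combine the two least-probable nodes; the expected code length is the sum of the merged weights.
merge 11/100 + 4/25 → 27/100
merge 21/100 + 13/50 → 47/100
merge 13/50 + 27/100 → 53/100
merge 47/100 + 53/100 → 1
L = 27/100 + 47/100 + 53/100 + 1 = 227/100 = 2.27 bits/symbol.

2.27 bits/symbol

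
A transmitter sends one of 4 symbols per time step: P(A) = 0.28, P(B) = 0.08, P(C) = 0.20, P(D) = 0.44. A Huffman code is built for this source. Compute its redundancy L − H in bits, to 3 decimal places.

Entropy H = −Σ p log₂ p ≈ 1.7913 bits.
Huffman merges: 2/25+1/5→7/25; 7/25+7/25→14/25; 11/25+14/25→1. L = 46/25 ≈ 1.8400.
L − H = 1.8400 − 1.7913 = 0.049 bits.

0.049 bits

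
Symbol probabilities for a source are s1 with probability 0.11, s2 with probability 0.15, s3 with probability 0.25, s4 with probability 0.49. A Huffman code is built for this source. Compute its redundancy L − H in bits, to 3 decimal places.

Entropy H = −Σ p log₂ p ≈ 1.7651 bits.
Huffman merges: 11/100+3/20→13/50; 1/4+13/50→51/100; 49/100+51/100→1. L = 177/100 ≈ 1.7700.
L − H = 1.7700 − 1.7651 = 0.005 bits.

0.005 bits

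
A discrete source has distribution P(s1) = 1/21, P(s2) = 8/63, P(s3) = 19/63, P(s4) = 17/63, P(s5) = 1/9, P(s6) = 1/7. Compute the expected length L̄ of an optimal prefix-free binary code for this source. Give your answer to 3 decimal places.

2.429 bits/symbol

Repeatedly combine the two least-probable nodes; the expected code length is the sum of the merged weights.
merge 1/21 + 1/9 → 10/63
merge 8/63 + 1/7 → 17/63
merge 10/63 + 17/63 → 3/7
merge 17/63 + 19/63 → 4/7
merge 3/7 + 4/7 → 1
L = 10/63 + 17/63 + 3/7 + 4/7 + 1 = 17/7 ≈ 2.429 bits/symbol.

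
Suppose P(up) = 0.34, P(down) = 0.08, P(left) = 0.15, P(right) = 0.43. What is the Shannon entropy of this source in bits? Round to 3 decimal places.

1.755 bits

H = −Σ pᵢ log₂ pᵢ.
−0.34·log₂(0.34) = 0.5292
−0.08·log₂(0.08) = 0.2915
−0.15·log₂(0.15) = 0.4105
−0.43·log₂(0.43) = 0.5236
Sum ≈ 1.7548 → 1.755 bits.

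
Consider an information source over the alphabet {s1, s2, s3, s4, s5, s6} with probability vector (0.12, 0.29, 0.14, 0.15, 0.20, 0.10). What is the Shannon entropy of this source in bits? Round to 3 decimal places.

H = −Σ pᵢ log₂ pᵢ.
−0.12·log₂(0.12) = 0.3671
−0.29·log₂(0.29) = 0.5179
−0.14·log₂(0.14) = 0.3971
−0.15·log₂(0.15) = 0.4105
−0.20·log₂(0.20) = 0.4644
−0.10·log₂(0.10) = 0.3322
Sum ≈ 2.4892 → 2.489 bits.

2.489 bits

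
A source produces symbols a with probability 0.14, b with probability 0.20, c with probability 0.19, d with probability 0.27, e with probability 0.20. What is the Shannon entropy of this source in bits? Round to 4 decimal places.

H = −Σ pᵢ log₂ pᵢ.
−0.14·log₂(0.14) = 0.3971
−0.20·log₂(0.20) = 0.4644
−0.19·log₂(0.19) = 0.4552
−0.27·log₂(0.27) = 0.5100
−0.20·log₂(0.20) = 0.4644
Sum ≈ 2.2911 → 2.2911 bits.

2.2911 bits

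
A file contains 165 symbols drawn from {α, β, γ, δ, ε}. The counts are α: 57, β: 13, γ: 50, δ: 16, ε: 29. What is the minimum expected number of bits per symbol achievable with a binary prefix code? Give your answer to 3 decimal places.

Probabilities are the counts divided by 165.
Repeatedly combine the two least-probable nodes; the expected code length is the sum of the merged weights.
merge 13/165 + 16/165 → 29/165
merge 29/165 + 29/165 → 58/165
merge 10/33 + 19/55 → 107/165
merge 58/165 + 107/165 → 1
L = 29/165 + 58/165 + 107/165 + 1 = 359/165 ≈ 2.176 bits/symbol.

2.176 bits/symbol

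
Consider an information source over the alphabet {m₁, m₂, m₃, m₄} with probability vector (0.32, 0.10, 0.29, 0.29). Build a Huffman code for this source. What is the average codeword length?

Repeatedly combine the two least-probable nodes; the expected code length is the sum of the merged weights.
merge 1/10 + 29/100 → 39/100
merge 29/100 + 8/25 → 61/100
merge 39/100 + 61/100 → 1
L = 39/100 + 61/100 + 1 = 2 bits/symbol.

2 bits/symbol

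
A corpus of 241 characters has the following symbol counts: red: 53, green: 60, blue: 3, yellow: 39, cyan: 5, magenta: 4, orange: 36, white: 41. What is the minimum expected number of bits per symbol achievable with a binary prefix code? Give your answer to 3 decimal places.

2.610 bits/symbol

Probabilities are the counts divided by 241.
Repeatedly combine the two least-probable nodes; the expected code length is the sum of the merged weights.
merge 3/241 + 4/241 → 7/241
merge 5/241 + 7/241 → 12/241
merge 12/241 + 36/241 → 48/241
merge 39/241 + 41/241 → 80/241
merge 48/241 + 53/241 → 101/241
merge 60/241 + 80/241 → 140/241
merge 101/241 + 140/241 → 1
L = 7/241 + 12/241 + 48/241 + 80/241 + 101/241 + 140/241 + 1 = 629/241 ≈ 2.610 bits/symbol.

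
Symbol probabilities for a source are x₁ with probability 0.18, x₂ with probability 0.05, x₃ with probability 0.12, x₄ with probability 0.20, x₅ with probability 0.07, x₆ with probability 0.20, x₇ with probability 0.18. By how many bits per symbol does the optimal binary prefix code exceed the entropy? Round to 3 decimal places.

0.049 bits

Entropy H = −Σ p log₂ p ≈ 2.6711 bits.
Huffman merges: 1/20+7/100→3/25; 3/25+3/25→6/25; 9/50+9/50→9/25; 1/5+1/5→2/5; 6/25+9/25→3/5; 2/5+3/5→1. L = 68/25 ≈ 2.7200.
L − H = 2.7200 − 2.6711 = 0.049 bits.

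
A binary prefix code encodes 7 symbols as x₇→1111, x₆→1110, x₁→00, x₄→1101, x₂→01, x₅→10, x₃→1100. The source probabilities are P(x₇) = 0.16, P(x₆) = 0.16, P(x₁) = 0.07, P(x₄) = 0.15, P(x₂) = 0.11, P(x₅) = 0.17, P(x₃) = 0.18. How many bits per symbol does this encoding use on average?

3.3 bits/symbol

L̄ = Σ pᵢ·ℓᵢ = 0.16·4 + 0.16·4 + 0.07·2 + 0.15·4 + 0.11·2 + 0.17·2 + 0.18·4 = 3.3 bits/symbol.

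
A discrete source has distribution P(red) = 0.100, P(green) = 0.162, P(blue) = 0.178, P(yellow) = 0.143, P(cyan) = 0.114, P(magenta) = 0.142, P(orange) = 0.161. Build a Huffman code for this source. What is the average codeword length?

2.822 bits/symbol

Repeatedly combine the two least-probable nodes; the expected code length is the sum of the merged weights.
merge 1/10 + 57/500 → 107/500
merge 71/500 + 143/1000 → 57/200
merge 161/1000 + 81/500 → 323/1000
merge 89/500 + 107/500 → 49/125
merge 57/200 + 323/1000 → 76/125
merge 49/125 + 76/125 → 1
L = 107/500 + 57/200 + 323/1000 + 49/125 + 76/125 + 1 = 1411/500 = 2.822 bits/symbol.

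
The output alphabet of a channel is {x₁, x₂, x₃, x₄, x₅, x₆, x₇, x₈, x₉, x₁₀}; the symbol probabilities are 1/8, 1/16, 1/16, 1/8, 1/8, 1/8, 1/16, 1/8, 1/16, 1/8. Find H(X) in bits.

3.25 bits

Each probability is a power of 1/2, so log₂(1/p) is an integer.
H = Σ p·log₂(1/p) = 1/8·3 + 1/16·4 + 1/16·4 + 1/8·3 + 1/8·3 + 1/8·3 + 1/16·4 + 1/8·3 + 1/16·4 + 1/8·3 = 3.25 bits.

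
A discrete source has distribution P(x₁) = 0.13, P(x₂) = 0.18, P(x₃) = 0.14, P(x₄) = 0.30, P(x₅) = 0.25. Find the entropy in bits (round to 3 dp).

H = −Σ pᵢ log₂ pᵢ.
−0.13·log₂(0.13) = 0.3826
−0.18·log₂(0.18) = 0.4453
−0.14·log₂(0.14) = 0.3971
−0.30·log₂(0.30) = 0.5211
−0.25·log₂(0.25) = 0.5000
Sum ≈ 2.2462 → 2.246 bits.

2.246 bits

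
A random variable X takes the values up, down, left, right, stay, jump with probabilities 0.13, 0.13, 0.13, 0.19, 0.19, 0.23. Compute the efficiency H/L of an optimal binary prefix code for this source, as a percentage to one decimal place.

98.7%

Entropy H = −Σ p log₂ p ≈ 2.5461 bits.
Huffman merges: 13/100+13/100→13/50; 13/100+19/100→8/25; 19/100+23/100→21/50; 13/50+8/25→29/50; 21/50+29/50→1. L = 129/50 ≈ 2.5800.
Efficiency = H/L = 2.5461/2.5800 = 98.7%.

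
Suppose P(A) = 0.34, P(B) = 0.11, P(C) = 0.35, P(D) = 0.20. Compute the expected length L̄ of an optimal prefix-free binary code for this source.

Repeatedly combine the two least-probable nodes; the expected code length is the sum of the merged weights.
merge 11/100 + 1/5 → 31/100
merge 31/100 + 17/50 → 13/20
merge 7/20 + 13/20 → 1
L = 31/100 + 13/20 + 1 = 49/25 = 1.96 bits/symbol.

1.96 bits/symbol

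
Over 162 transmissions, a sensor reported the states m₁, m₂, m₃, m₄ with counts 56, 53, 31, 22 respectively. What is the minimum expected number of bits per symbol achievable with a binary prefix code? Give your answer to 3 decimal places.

Probabilities are the counts divided by 162.
Repeatedly combine the two least-probable nodes; the expected code length is the sum of the merged weights.
merge 11/81 + 31/162 → 53/162
merge 53/162 + 53/162 → 53/81
merge 28/81 + 53/81 → 1
L = 53/162 + 53/81 + 1 = 107/54 ≈ 1.981 bits/symbol.

1.981 bits/symbol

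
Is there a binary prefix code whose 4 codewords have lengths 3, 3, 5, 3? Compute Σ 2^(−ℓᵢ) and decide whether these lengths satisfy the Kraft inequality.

0.40625; yes

With common denominator 2^5 = 32: Σ 2^(−ℓᵢ) = 4/32 + 4/32 + 1/32 + 4/32 = 13/32 = 0.40625.
Kraft's inequality requires Σ ≤ 1; here Σ = 0.40625 ≤ 1, so such a prefix code exists.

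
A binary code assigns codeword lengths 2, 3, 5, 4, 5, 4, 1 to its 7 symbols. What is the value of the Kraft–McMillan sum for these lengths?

1.0625

With common denominator 2^5 = 32: Σ 2^(−ℓᵢ) = 8/32 + 4/32 + 1/32 + 2/32 + 1/32 + 2/32 + 16/32 = 34/32 = 1.0625.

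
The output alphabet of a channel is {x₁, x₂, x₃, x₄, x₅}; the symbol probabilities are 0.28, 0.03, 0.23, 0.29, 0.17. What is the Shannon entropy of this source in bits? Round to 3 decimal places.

2.106 bits

H = −Σ pᵢ log₂ pᵢ.
−0.28·log₂(0.28) = 0.5142
−0.03·log₂(0.03) = 0.1518
−0.23·log₂(0.23) = 0.4877
−0.29·log₂(0.29) = 0.5179
−0.17·log₂(0.17) = 0.4346
Sum ≈ 2.1061 → 2.106 bits.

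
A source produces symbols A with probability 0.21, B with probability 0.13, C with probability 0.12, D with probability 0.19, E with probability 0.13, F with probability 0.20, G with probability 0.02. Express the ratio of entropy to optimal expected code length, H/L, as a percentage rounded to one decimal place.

Entropy H = −Σ p log₂ p ≈ 2.6377 bits.
Huffman merges: 1/50+3/25→7/50; 13/100+13/100→13/50; 7/50+19/100→33/100; 1/5+21/100→41/100; 13/50+33/100→59/100; 41/100+59/100→1. L = 273/100 ≈ 2.7300.
Efficiency = H/L = 2.6377/2.7300 = 96.6%.

96.6%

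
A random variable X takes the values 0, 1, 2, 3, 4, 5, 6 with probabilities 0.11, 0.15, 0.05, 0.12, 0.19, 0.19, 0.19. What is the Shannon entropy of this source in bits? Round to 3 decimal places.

H = −Σ pᵢ log₂ pᵢ.
−0.11·log₂(0.11) = 0.3503
−0.15·log₂(0.15) = 0.4105
−0.05·log₂(0.05) = 0.2161
−0.12·log₂(0.12) = 0.3671
−0.19·log₂(0.19) = 0.4552
−0.19·log₂(0.19) = 0.4552
−0.19·log₂(0.19) = 0.4552
Sum ≈ 2.7097 → 2.710 bits.

2.710 bits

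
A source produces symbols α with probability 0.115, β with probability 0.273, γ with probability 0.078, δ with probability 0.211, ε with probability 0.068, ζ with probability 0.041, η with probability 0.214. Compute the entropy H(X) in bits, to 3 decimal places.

2.560 bits

H = −Σ pᵢ log₂ pᵢ.
−0.115·log₂(0.115) = 0.3588
−0.273·log₂(0.273) = 0.5113
−0.078·log₂(0.078) = 0.2871
−0.211·log₂(0.211) = 0.4736
−0.068·log₂(0.068) = 0.2637
−0.041·log₂(0.041) = 0.1889
−0.214·log₂(0.214) = 0.4760
Sum ≈ 2.5595 → 2.560 bits.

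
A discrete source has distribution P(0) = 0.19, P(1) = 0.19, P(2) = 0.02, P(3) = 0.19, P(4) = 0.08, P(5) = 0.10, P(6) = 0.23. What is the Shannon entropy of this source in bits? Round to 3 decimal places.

H = −Σ pᵢ log₂ pᵢ.
−0.19·log₂(0.19) = 0.4552
−0.19·log₂(0.19) = 0.4552
−0.02·log₂(0.02) = 0.1129
−0.19·log₂(0.19) = 0.4552
−0.08·log₂(0.08) = 0.2915
−0.10·log₂(0.10) = 0.3322
−0.23·log₂(0.23) = 0.4877
Sum ≈ 2.5899 → 2.590 bits.

2.590 bits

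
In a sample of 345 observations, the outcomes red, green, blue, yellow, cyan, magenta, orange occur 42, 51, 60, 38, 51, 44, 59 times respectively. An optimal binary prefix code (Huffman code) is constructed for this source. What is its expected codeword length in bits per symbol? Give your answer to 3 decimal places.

2.826 bits/symbol

Probabilities are the counts divided by 345.
Repeatedly combine the two least-probable nodes; the expected code length is the sum of the merged weights.
merge 38/345 + 14/115 → 16/69
merge 44/345 + 17/115 → 19/69
merge 17/115 + 59/345 → 22/69
merge 4/23 + 16/69 → 28/69
merge 19/69 + 22/69 → 41/69
merge 28/69 + 41/69 → 1
L = 16/69 + 19/69 + 22/69 + 28/69 + 41/69 + 1 = 65/23 ≈ 2.826 bits/symbol.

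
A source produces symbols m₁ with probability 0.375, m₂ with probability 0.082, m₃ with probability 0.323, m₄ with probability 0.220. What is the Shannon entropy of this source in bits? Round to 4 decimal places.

H = −Σ pᵢ log₂ pᵢ.
−0.375·log₂(0.375) = 0.5306
−0.082·log₂(0.082) = 0.2959
−0.323·log₂(0.323) = 0.5266
−0.220·log₂(0.220) = 0.4806
Sum ≈ 1.8337 → 1.8337 bits.

1.8337 bits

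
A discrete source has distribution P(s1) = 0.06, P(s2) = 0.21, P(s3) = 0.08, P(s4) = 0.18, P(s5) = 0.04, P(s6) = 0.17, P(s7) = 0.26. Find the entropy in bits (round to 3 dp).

H = −Σ pᵢ log₂ pᵢ.
−0.06·log₂(0.06) = 0.2435
−0.21·log₂(0.21) = 0.4728
−0.08·log₂(0.08) = 0.2915
−0.18·log₂(0.18) = 0.4453
−0.04·log₂(0.04) = 0.1858
−0.17·log₂(0.17) = 0.4346
−0.26·log₂(0.26) = 0.5053
Sum ≈ 2.5788 → 2.579 bits.

2.579 bits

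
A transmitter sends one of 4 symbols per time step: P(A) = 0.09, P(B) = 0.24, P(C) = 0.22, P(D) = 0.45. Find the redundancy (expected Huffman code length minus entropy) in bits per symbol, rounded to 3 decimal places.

Entropy H = −Σ p log₂ p ≈ 1.8058 bits.
Huffman merges: 9/100+11/50→31/100; 6/25+31/100→11/20; 9/20+11/20→1. L = 93/50 ≈ 1.8600.
L − H = 1.8600 − 1.8058 = 0.054 bits.

0.054 bits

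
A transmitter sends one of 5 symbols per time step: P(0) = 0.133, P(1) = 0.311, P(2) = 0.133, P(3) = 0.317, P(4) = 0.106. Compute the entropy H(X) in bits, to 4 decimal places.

2.1669 bits

H = −Σ pᵢ log₂ pᵢ.
−0.133·log₂(0.133) = 0.3871
−0.311·log₂(0.311) = 0.5240
−0.133·log₂(0.133) = 0.3871
−0.317·log₂(0.317) = 0.5254
−0.106·log₂(0.106) = 0.3432
Sum ≈ 2.1669 → 2.1669 bits.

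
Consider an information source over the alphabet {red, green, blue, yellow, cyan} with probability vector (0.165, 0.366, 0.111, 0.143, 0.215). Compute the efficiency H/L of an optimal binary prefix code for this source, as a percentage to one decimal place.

97.1%

Entropy H = −Σ p log₂ p ≈ 2.1897 bits.
Huffman merges: 111/1000+143/1000→127/500; 33/200+43/200→19/50; 127/500+183/500→31/50; 19/50+31/50→1. L = 1127/500 ≈ 2.2540.
Efficiency = H/L = 2.1897/2.2540 = 97.1%.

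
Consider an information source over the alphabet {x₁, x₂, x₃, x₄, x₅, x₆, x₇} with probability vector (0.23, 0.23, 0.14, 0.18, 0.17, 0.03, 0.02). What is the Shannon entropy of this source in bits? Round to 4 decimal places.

2.5170 bits

H = −Σ pᵢ log₂ pᵢ.
−0.23·log₂(0.23) = 0.4877
−0.23·log₂(0.23) = 0.4877
−0.14·log₂(0.14) = 0.3971
−0.18·log₂(0.18) = 0.4453
−0.17·log₂(0.17) = 0.4346
−0.03·log₂(0.03) = 0.1518
−0.02·log₂(0.02) = 0.1129
Sum ≈ 2.5170 → 2.5170 bits.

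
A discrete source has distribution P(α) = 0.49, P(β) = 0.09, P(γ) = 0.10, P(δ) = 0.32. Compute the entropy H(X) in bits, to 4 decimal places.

1.6752 bits

H = −Σ pᵢ log₂ pᵢ.
−0.49·log₂(0.49) = 0.5043
−0.09·log₂(0.09) = 0.3127
−0.10·log₂(0.10) = 0.3322
−0.32·log₂(0.32) = 0.5260
Sum ≈ 1.6752 → 1.6752 bits.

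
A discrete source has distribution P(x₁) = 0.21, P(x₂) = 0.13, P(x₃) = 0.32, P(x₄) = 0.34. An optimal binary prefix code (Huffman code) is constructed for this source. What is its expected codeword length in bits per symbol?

Repeatedly combine the two least-probable nodes; the expected code length is the sum of the merged weights.
merge 13/100 + 21/100 → 17/50
merge 8/25 + 17/50 → 33/50
merge 17/50 + 33/50 → 1
L = 17/50 + 33/50 + 1 = 2 bits/symbol.

2 bits/symbol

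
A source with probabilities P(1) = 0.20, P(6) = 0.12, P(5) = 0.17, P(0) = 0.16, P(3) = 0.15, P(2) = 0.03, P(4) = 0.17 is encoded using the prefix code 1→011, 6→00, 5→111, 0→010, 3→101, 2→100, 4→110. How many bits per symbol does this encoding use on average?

L̄ = Σ pᵢ·ℓᵢ = 0.20·3 + 0.12·2 + 0.17·3 + 0.16·3 + 0.15·3 + 0.03·3 + 0.17·3 = 2.88 bits/symbol.

2.88 bits/symbol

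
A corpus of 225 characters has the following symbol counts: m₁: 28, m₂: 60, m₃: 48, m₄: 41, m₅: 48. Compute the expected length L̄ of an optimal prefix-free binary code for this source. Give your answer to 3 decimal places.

Probabilities are the counts divided by 225.
Repeatedly combine the two least-probable nodes; the expected code length is the sum of the merged weights.
merge 28/225 + 41/225 → 23/75
merge 16/75 + 16/75 → 32/75
merge 4/15 + 23/75 → 43/75
merge 32/75 + 43/75 → 1
L = 23/75 + 32/75 + 43/75 + 1 = 173/75 ≈ 2.307 bits/symbol.

2.307 bits/symbol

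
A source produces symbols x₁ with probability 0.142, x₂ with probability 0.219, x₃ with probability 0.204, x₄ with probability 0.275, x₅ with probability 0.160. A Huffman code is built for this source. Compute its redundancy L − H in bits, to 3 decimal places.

0.019 bits

Entropy H = −Σ p log₂ p ≈ 2.2828 bits.
Huffman merges: 71/500+4/25→151/500; 51/250+219/1000→423/1000; 11/40+151/500→577/1000; 423/1000+577/1000→1. L = 1151/500 ≈ 2.3020.
L − H = 2.3020 − 2.2828 = 0.019 bits.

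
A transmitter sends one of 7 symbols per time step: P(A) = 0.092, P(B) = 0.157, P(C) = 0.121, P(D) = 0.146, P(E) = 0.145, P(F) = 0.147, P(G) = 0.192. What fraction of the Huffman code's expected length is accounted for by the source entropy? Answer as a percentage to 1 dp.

Entropy H = −Σ p log₂ p ≈ 2.7777 bits.
Huffman merges: 23/250+121/1000→213/1000; 29/200+73/500→291/1000; 147/1000+157/1000→38/125; 24/125+213/1000→81/200; 291/1000+38/125→119/200; 81/200+119/200→1. L = 351/125 ≈ 2.8080.
Efficiency = H/L = 2.7777/2.8080 = 98.9%.

98.9%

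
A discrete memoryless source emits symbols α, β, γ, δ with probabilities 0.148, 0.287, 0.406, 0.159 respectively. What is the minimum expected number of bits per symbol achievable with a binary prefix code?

1.901 bits/symbol

Repeatedly combine the two least-probable nodes; the expected code length is the sum of the merged weights.
merge 37/250 + 159/1000 → 307/1000
merge 287/1000 + 307/1000 → 297/500
merge 203/500 + 297/500 → 1
L = 307/1000 + 297/500 + 1 = 1901/1000 = 1.901 bits/symbol.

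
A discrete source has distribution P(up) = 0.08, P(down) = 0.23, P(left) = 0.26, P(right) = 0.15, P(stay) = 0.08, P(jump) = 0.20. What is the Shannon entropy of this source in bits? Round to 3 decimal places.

2.451 bits

H = −Σ pᵢ log₂ pᵢ.
−0.08·log₂(0.08) = 0.2915
−0.23·log₂(0.23) = 0.4877
−0.26·log₂(0.26) = 0.5053
−0.15·log₂(0.15) = 0.4105
−0.08·log₂(0.08) = 0.2915
−0.20·log₂(0.20) = 0.4644
Sum ≈ 2.4509 → 2.451 bits.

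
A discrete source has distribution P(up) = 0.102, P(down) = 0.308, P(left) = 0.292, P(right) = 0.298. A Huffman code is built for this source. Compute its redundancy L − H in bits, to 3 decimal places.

0.102 bits

Entropy H = −Σ p log₂ p ≈ 1.8983 bits.
Huffman merges: 51/500+73/250→197/500; 149/500+77/250→303/500; 197/500+303/500→1. L = 2 ≈ 2.0000.
L − H = 2.0000 − 1.8983 = 0.102 bits.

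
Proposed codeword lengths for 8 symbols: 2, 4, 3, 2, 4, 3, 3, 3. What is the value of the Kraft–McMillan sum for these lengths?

1.125

With common denominator 2^4 = 16: Σ 2^(−ℓᵢ) = 4/16 + 1/16 + 2/16 + 4/16 + 1/16 + 2/16 + 2/16 + 2/16 = 18/16 = 1.125.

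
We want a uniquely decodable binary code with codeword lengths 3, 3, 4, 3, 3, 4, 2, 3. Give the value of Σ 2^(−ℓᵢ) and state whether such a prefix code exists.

1; yes

With common denominator 2^4 = 16: Σ 2^(−ℓᵢ) = 2/16 + 2/16 + 1/16 + 2/16 + 2/16 + 1/16 + 4/16 + 2/16 = 16/16 = 1.
Kraft's inequality requires Σ ≤ 1; here Σ = 1 ≤ 1, so such a prefix code exists.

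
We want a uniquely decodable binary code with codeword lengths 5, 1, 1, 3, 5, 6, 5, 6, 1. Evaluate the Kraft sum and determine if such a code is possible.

With common denominator 2^6 = 64: Σ 2^(−ℓᵢ) = 2/64 + 32/64 + 32/64 + 8/64 + 2/64 + 1/64 + 2/64 + 1/64 + 32/64 = 112/64 = 1.75.
Kraft's inequality requires Σ ≤ 1; here Σ = 1.75 > 1, so no such prefix code exists.

1.75; no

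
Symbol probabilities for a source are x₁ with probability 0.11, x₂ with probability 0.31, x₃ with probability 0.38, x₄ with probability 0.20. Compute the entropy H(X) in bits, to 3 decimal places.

H = −Σ pᵢ log₂ pᵢ.
−0.11·log₂(0.11) = 0.3503
−0.31·log₂(0.31) = 0.5238
−0.38·log₂(0.38) = 0.5305
−0.20·log₂(0.20) = 0.4644
Sum ≈ 1.8689 → 1.869 bits.

1.869 bits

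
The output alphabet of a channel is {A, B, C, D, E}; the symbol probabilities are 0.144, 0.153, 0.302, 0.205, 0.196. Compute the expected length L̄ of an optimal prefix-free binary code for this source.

Repeatedly combine the two least-probable nodes; the expected code length is the sum of the merged weights.
merge 18/125 + 153/1000 → 297/1000
merge 49/250 + 41/200 → 401/1000
merge 297/1000 + 151/500 → 599/1000
merge 401/1000 + 599/1000 → 1
L = 297/1000 + 401/1000 + 599/1000 + 1 = 2297/1000 = 2.297 bits/symbol.

2.297 bits/symbol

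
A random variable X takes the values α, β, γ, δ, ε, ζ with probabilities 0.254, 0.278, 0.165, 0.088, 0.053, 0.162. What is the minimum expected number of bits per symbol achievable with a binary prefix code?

Repeatedly combine the two least-probable nodes; the expected code length is the sum of the merged weights.
merge 53/1000 + 11/125 → 141/1000
merge 141/1000 + 81/500 → 303/1000
merge 33/200 + 127/500 → 419/1000
merge 139/500 + 303/1000 → 581/1000
merge 419/1000 + 581/1000 → 1
L = 141/1000 + 303/1000 + 419/1000 + 581/1000 + 1 = 611/250 = 2.444 bits/symbol.

2.444 bits/symbol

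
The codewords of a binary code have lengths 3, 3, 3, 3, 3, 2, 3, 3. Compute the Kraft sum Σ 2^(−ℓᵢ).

1.125

With common denominator 2^3 = 8: Σ 2^(−ℓᵢ) = 1/8 + 1/8 + 1/8 + 1/8 + 1/8 + 2/8 + 1/8 + 1/8 = 9/8 = 1.125.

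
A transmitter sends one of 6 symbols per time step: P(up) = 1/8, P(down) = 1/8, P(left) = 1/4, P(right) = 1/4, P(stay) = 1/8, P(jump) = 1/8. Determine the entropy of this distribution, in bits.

2.5 bits

Each probability is a power of 1/2, so log₂(1/p) is an integer.
H = Σ p·log₂(1/p) = 1/8·3 + 1/8·3 + 1/4·2 + 1/4·2 + 1/8·3 + 1/8·3 = 2.5 bits.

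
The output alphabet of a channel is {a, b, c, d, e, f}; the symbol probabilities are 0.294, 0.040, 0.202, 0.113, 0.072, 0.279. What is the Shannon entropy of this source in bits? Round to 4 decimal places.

H = −Σ pᵢ log₂ pᵢ.
−0.294·log₂(0.294) = 0.5192
−0.040·log₂(0.040) = 0.1858
−0.202·log₂(0.202) = 0.4661
−0.113·log₂(0.113) = 0.3555
−0.072·log₂(0.072) = 0.2733
−0.279·log₂(0.279) = 0.5138
Sum ≈ 2.3137 → 2.3137 bits.

2.3137 bits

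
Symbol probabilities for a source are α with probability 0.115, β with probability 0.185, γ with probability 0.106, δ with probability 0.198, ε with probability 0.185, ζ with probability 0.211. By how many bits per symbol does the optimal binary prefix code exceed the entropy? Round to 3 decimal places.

Entropy H = −Σ p log₂ p ≈ 2.5390 bits.
Huffman merges: 53/500+23/200→221/1000; 37/200+37/200→37/100; 99/500+211/1000→409/1000; 221/1000+37/100→591/1000; 409/1000+591/1000→1. L = 2591/1000 ≈ 2.5910.
L − H = 2.5910 − 2.5390 = 0.052 bits.

0.052 bits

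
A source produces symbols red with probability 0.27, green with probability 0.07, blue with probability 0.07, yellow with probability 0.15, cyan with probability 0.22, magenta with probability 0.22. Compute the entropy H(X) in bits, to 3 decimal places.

2.419 bits

H = −Σ pᵢ log₂ pᵢ.
−0.27·log₂(0.27) = 0.5100
−0.07·log₂(0.07) = 0.2686
−0.07·log₂(0.07) = 0.2686
−0.15·log₂(0.15) = 0.4105
−0.22·log₂(0.22) = 0.4806
−0.22·log₂(0.22) = 0.4806
Sum ≈ 2.4188 → 2.419 bits.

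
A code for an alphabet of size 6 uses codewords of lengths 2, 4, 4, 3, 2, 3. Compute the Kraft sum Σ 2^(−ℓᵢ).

With common denominator 2^4 = 16: Σ 2^(−ℓᵢ) = 4/16 + 1/16 + 1/16 + 2/16 + 4/16 + 2/16 = 14/16 = 0.875.

0.875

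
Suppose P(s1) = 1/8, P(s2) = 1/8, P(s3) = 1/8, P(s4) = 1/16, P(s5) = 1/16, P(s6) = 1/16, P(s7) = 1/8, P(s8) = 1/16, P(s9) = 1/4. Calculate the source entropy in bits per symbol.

3 bits

Each probability is a power of 1/2, so log₂(1/p) is an integer.
H = Σ p·log₂(1/p) = 1/8·3 + 1/8·3 + 1/8·3 + 1/16·4 + 1/16·4 + 1/16·4 + 1/8·3 + 1/16·4 + 1/4·2 = 3 bits.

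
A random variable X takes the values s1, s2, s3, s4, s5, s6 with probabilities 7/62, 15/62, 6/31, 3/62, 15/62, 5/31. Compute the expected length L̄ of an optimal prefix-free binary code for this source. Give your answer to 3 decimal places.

Repeatedly combine the two least-probable nodes; the expected code length is the sum of the merged weights.
merge 3/62 + 7/62 → 5/31
merge 5/31 + 5/31 → 10/31
merge 6/31 + 15/62 → 27/62
merge 15/62 + 10/31 → 35/62
merge 27/62 + 35/62 → 1
L = 5/31 + 10/31 + 27/62 + 35/62 + 1 = 77/31 ≈ 2.484 bits/symbol.

2.484 bits/symbol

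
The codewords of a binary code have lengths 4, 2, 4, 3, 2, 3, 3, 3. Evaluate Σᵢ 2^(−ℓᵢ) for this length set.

With common denominator 2^4 = 16: Σ 2^(−ℓᵢ) = 1/16 + 4/16 + 1/16 + 2/16 + 4/16 + 2/16 + 2/16 + 2/16 = 18/16 = 1.125.

1.125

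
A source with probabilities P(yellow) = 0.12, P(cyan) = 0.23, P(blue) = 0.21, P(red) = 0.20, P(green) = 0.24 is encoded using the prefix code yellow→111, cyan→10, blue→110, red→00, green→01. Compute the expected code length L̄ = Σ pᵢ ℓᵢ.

2.33 bits/symbol

L̄ = Σ pᵢ·ℓᵢ = 0.12·3 + 0.23·2 + 0.21·3 + 0.20·2 + 0.24·2 = 2.33 bits/symbol.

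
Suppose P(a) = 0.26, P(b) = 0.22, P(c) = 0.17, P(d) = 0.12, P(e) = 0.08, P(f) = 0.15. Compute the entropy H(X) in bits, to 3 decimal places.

2.490 bits

H = −Σ pᵢ log₂ pᵢ.
−0.26·log₂(0.26) = 0.5053
−0.22·log₂(0.22) = 0.4806
−0.17·log₂(0.17) = 0.4346
−0.12·log₂(0.12) = 0.3671
−0.08·log₂(0.08) = 0.2915
−0.15·log₂(0.15) = 0.4105
Sum ≈ 2.4896 → 2.490 bits.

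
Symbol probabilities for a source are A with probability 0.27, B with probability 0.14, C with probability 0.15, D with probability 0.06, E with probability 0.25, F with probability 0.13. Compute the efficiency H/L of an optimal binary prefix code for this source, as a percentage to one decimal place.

Entropy H = −Σ p log₂ p ≈ 2.4439 bits.
Huffman merges: 3/50+13/100→19/100; 7/50+3/20→29/100; 19/100+1/4→11/25; 27/100+29/100→14/25; 11/25+14/25→1. L = 62/25 ≈ 2.4800.
Efficiency = H/L = 2.4439/2.4800 = 98.5%.

98.5%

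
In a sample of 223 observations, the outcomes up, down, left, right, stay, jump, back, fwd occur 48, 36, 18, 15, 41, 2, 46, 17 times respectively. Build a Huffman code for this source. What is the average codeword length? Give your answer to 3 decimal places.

Probabilities are the counts divided by 223.
Repeatedly combine the two least-probable nodes; the expected code length is the sum of the merged weights.
merge 2/223 + 15/223 → 17/223
merge 17/223 + 17/223 → 34/223
merge 18/223 + 34/223 → 52/223
merge 36/223 + 41/223 → 77/223
merge 46/223 + 48/223 → 94/223
merge 52/223 + 77/223 → 129/223
merge 94/223 + 129/223 → 1
L = 17/223 + 34/223 + 52/223 + 77/223 + 94/223 + 129/223 + 1 = 626/223 ≈ 2.807 bits/symbol.

2.807 bits/symbol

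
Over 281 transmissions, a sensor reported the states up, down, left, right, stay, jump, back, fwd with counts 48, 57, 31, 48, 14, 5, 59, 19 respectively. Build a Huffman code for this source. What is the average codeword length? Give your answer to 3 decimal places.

Probabilities are the counts divided by 281.
Repeatedly combine the two least-probable nodes; the expected code length is the sum of the merged weights.
merge 5/281 + 14/281 → 19/281
merge 19/281 + 19/281 → 38/281
merge 31/281 + 38/281 → 69/281
merge 48/281 + 48/281 → 96/281
merge 57/281 + 59/281 → 116/281
merge 69/281 + 96/281 → 165/281
merge 116/281 + 165/281 → 1
L = 19/281 + 38/281 + 69/281 + 96/281 + 116/281 + 165/281 + 1 = 784/281 ≈ 2.790 bits/symbol.

2.790 bits/symbol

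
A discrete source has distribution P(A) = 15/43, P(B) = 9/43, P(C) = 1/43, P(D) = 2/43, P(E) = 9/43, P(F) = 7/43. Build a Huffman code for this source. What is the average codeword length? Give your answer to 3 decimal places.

2.302 bits/symbol

Repeatedly combine the two least-probable nodes; the expected code length is the sum of the merged weights.
merge 1/43 + 2/43 → 3/43
merge 3/43 + 7/43 → 10/43
merge 9/43 + 9/43 → 18/43
merge 10/43 + 15/43 → 25/43
merge 18/43 + 25/43 → 1
L = 3/43 + 10/43 + 18/43 + 25/43 + 1 = 99/43 ≈ 2.302 bits/symbol.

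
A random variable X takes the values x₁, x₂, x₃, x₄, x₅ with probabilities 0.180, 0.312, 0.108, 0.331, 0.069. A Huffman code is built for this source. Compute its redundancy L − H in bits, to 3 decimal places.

0.067 bits

Entropy H = −Σ p log₂ p ≈ 2.1105 bits.
Huffman merges: 69/1000+27/250→177/1000; 177/1000+9/50→357/1000; 39/125+331/1000→643/1000; 357/1000+643/1000→1. L = 2177/1000 ≈ 2.1770.
L − H = 2.1770 − 2.1105 = 0.067 bits.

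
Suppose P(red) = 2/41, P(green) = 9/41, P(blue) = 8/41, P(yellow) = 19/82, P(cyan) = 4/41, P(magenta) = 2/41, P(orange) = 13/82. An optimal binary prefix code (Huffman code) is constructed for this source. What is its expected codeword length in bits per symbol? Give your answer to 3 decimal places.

2.646 bits/symbol

Repeatedly combine the two least-probable nodes; the expected code length is the sum of the merged weights.
merge 2/41 + 2/41 → 4/41
merge 4/41 + 4/41 → 8/41
merge 13/82 + 8/41 → 29/82
merge 8/41 + 9/41 → 17/41
merge 19/82 + 29/82 → 24/41
merge 17/41 + 24/41 → 1
L = 4/41 + 8/41 + 29/82 + 17/41 + 24/41 + 1 = 217/82 ≈ 2.646 bits/symbol.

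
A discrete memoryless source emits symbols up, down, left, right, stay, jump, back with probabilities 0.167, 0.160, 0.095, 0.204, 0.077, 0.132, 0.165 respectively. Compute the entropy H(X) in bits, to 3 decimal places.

2.744 bits

H = −Σ pᵢ log₂ pᵢ.
−0.167·log₂(0.167) = 0.4312
−0.160·log₂(0.160) = 0.4230
−0.095·log₂(0.095) = 0.3226
−0.204·log₂(0.204) = 0.4678
−0.077·log₂(0.077) = 0.2848
−0.132·log₂(0.132) = 0.3856
−0.165·log₂(0.165) = 0.4289
Sum ≈ 2.7440 → 2.744 bits.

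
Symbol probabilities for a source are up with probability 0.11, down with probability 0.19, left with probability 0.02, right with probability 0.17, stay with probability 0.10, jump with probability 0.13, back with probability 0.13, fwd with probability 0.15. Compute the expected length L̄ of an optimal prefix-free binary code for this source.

2.93 bits/symbol

Repeatedly combine the two least-probable nodes; the expected code length is the sum of the merged weights.
merge 1/50 + 1/10 → 3/25
merge 11/100 + 3/25 → 23/100
merge 13/100 + 13/100 → 13/50
merge 3/20 + 17/100 → 8/25
merge 19/100 + 23/100 → 21/50
merge 13/50 + 8/25 → 29/50
merge 21/50 + 29/50 → 1
L = 3/25 + 23/100 + 13/50 + 8/25 + 21/50 + 29/50 + 1 = 293/100 = 2.93 bits/symbol.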